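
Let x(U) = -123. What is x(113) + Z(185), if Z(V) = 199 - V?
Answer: -109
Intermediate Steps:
x(113) + Z(185) = -123 + (199 - 1*185) = -123 + (199 - 185) = -123 + 14 = -109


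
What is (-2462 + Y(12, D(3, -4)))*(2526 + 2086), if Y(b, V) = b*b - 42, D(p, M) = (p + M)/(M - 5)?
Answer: -10884320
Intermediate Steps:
D(p, M) = (M + p)/(-5 + M)
Y(b, V) = -42 + b² (Y(b, V) = b² - 42 = -42 + b²)
(-2462 + Y(12, D(3, -4)))*(2526 + 2086) = (-2462 + (-42 + 12²))*(2526 + 2086) = (-2462 + (-42 + 144))*4612 = (-2462 + 102)*4612 = -2360*4612 = -10884320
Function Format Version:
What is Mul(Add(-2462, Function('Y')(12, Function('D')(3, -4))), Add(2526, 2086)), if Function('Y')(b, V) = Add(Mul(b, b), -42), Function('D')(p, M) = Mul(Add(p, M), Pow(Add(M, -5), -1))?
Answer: -10884320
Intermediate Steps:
Function('D')(p, M) = Mul(Pow(Add(-5, M), -1), Add(M, p)) (Function('D')(p, M) = Mul(Add(M, p), Pow(Add(-5, M), -1)) = Mul(Pow(Add(-5, M), -1), Add(M, p)))
Function('Y')(b, V) = Add(-42, Pow(b, 2)) (Function('Y')(b, V) = Add(Pow(b, 2), -42) = Add(-42, Pow(b, 2)))
Mul(Add(-2462, Function('Y')(12, Function('D')(3, -4))), Add(2526, 2086)) = Mul(Add(-2462, Add(-42, Pow(12, 2))), Add(2526, 2086)) = Mul(Add(-2462, Add(-42, 144)), 4612) = Mul(Add(-2462, 102), 4612) = Mul(-2360, 4612) = -10884320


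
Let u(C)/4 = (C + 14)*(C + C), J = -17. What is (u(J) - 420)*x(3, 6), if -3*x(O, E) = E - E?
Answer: 0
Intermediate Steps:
u(C) = 8*C*(14 + C) (u(C) = 4*((C + 14)*(C + C)) = 4*((14 + C)*(2*C)) = 4*(2*C*(14 + C)) = 8*C*(14 + C))
x(O, E) = 0 (x(O, E) = -(E - E)/3 = -⅓*0 = 0)
(u(J) - 420)*x(3, 6) = (8*(-17)*(14 - 17) - 420)*0 = (8*(-17)*(-3) - 420)*0 = (408 - 420)*0 = -12*0 = 0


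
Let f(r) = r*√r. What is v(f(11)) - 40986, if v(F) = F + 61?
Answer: -40925 + 11*√11 ≈ -40889.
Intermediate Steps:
f(r) = r^(3/2)
v(F) = 61 + F
v(f(11)) - 40986 = (61 + 11^(3/2)) - 40986 = (61 + 11*√11) - 40986 = -40925 + 11*√11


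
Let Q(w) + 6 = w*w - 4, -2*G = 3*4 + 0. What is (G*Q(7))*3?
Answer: -702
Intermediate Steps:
G = -6 (G = -(3*4 + 0)/2 = -(12 + 0)/2 = -1/2*12 = -6)
Q(w) = -10 + w**2 (Q(w) = -6 + (w*w - 4) = -6 + (w**2 - 4) = -6 + (-4 + w**2) = -10 + w**2)
(G*Q(7))*3 = -6*(-10 + 7**2)*3 = -6*(-10 + 49)*3 = -6*39*3 = -234*3 = -702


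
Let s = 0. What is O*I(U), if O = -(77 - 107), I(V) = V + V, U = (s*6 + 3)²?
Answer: 540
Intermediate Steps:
U = 9 (U = (0*6 + 3)² = (0 + 3)² = 3² = 9)
I(V) = 2*V
O = 30 (O = -1*(-30) = 30)
O*I(U) = 30*(2*9) = 30*18 = 540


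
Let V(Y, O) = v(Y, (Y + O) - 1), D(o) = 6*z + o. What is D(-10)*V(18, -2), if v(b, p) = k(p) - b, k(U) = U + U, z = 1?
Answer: -48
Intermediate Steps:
k(U) = 2*U
D(o) = 6 + o (D(o) = 6*1 + o = 6 + o)
v(b, p) = -b + 2*p (v(b, p) = 2*p - b = -b + 2*p)
V(Y, O) = -2 + Y + 2*O (V(Y, O) = -Y + 2*((Y + O) - 1) = -Y + 2*((O + Y) - 1) = -Y + 2*(-1 + O + Y) = -Y + (-2 + 2*O + 2*Y) = -2 + Y + 2*O)
D(-10)*V(18, -2) = (6 - 10)*(-2 + 18 + 2*(-2)) = -4*(-2 + 18 - 4) = -4*12 = -48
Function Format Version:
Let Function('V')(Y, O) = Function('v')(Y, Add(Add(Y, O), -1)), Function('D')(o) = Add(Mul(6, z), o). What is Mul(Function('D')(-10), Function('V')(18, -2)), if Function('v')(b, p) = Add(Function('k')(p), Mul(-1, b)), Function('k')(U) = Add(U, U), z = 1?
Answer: -48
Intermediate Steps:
Function('k')(U) = Mul(2, U)
Function('D')(o) = Add(6, o) (Function('D')(o) = Add(Mul(6, 1), o) = Add(6, o))
Function('v')(b, p) = Add(Mul(-1, b), Mul(2, p)) (Function('v')(b, p) = Add(Mul(2, p), Mul(-1, b)) = Add(Mul(-1, b), Mul(2, p)))
Function('V')(Y, O) = Add(-2, Y, Mul(2, O)) (Function('V')(Y, O) = Add(Mul(-1, Y), Mul(2, Add(Add(Y, O), -1))) = Add(Mul(-1, Y), Mul(2, Add(Add(O, Y), -1))) = Add(Mul(-1, Y), Mul(2, Add(-1, O, Y))) = Add(Mul(-1, Y), Add(-2, Mul(2, O), Mul(2, Y))) = Add(-2, Y, Mul(2, O)))
Mul(Function('D')(-10), Function('V')(18, -2)) = Mul(Add(6, -10), Add(-2, 18, Mul(2, -2))) = Mul(-4, Add(-2, 18, -4)) = Mul(-4, 12) = -48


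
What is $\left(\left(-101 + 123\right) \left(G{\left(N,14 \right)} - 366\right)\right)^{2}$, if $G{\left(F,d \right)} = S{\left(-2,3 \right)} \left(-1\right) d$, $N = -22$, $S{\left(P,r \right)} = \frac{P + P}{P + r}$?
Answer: $46512400$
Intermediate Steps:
$S{\left(P,r \right)} = \frac{2 P}{P + r}$
$G{\left(F,d \right)} = 4 d$ ($G{\left(F,d \right)} = 2 \left(-2\right) \frac{1}{-2 + 3} \left(-1\right) d = 2 \left(-2\right) 1^{-1} \left(-1\right) d = 2 \left(-2\right) 1 \left(-1\right) d = \left(-4\right) \left(-1\right) d = 4 d$)
$\left(\left(-101 + 123\right) \left(G{\left(N,14 \right)} - 366\right)\right)^{2} = \left(\left(-101 + 123\right) \left(4 \cdot 14 - 366\right)\right)^{2} = \left(22 \left(56 - 366\right)\right)^{2} = \left(22 \left(-310\right)\right)^{2} = \left(-6820\right)^{2} = 46512400$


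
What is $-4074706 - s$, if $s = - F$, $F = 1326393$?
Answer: $-2748313$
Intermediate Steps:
$s = -1326393$ ($s = \left(-1\right) 1326393 = -1326393$)
$-4074706 - s = -4074706 - -1326393 = -4074706 + 1326393 = -2748313$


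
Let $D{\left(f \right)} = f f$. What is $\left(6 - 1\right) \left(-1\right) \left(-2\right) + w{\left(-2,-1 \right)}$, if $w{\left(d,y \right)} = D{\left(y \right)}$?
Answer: $11$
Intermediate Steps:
$D{\left(f \right)} = f^{2}$
$w{\left(d,y \right)} = y^{2}$
$\left(6 - 1\right) \left(-1\right) \left(-2\right) + w{\left(-2,-1 \right)} = \left(6 - 1\right) \left(-1\right) \left(-2\right) + \left(-1\right)^{2} = 5 \left(-1\right) \left(-2\right) + 1 = \left(-5\right) \left(-2\right) + 1 = 10 + 1 = 11$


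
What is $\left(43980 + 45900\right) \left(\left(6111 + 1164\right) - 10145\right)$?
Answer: $-257955600$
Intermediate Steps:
$\left(43980 + 45900\right) \left(\left(6111 + 1164\right) - 10145\right) = 89880 \left(7275 - 10145\right) = 89880 \left(-2870\right) = -257955600$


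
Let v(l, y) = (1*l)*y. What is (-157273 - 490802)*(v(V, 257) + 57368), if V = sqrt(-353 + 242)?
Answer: -37178766600 - 166555275*I*sqrt(111) ≈ -3.7179e+10 - 1.7548e+9*I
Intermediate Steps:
V = I*sqrt(111) (V = sqrt(-111) = I*sqrt(111) ≈ 10.536*I)
v(l, y) = l*y
(-157273 - 490802)*(v(V, 257) + 57368) = (-157273 - 490802)*((I*sqrt(111))*257 + 57368) = -648075*(257*I*sqrt(111) + 57368) = -648075*(57368 + 257*I*sqrt(111)) = -37178766600 - 166555275*I*sqrt(111)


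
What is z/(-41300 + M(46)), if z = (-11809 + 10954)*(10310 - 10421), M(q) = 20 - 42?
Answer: -31635/13774 ≈ -2.2967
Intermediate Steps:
M(q) = -22
z = 94905 (z = -855*(-111) = 94905)
z/(-41300 + M(46)) = 94905/(-41300 - 22) = 94905/(-41322) = 94905*(-1/41322) = -31635/13774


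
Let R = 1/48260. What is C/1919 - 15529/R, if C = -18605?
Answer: -1438155305865/1919 ≈ -7.4943e+8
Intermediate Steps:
R = 1/48260 ≈ 2.0721e-5
C/1919 - 15529/R = -18605/1919 - 15529/1/48260 = -18605*1/1919 - 15529*48260 = -18605/1919 - 749429540 = -1438155305865/1919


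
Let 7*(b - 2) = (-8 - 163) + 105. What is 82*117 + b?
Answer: 67106/7 ≈ 9586.6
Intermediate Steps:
b = -52/7 (b = 2 + ((-8 - 163) + 105)/7 = 2 + (-171 + 105)/7 = 2 + (⅐)*(-66) = 2 - 66/7 = -52/7 ≈ -7.4286)
82*117 + b = 82*117 - 52/7 = 9594 - 52/7 = 67106/7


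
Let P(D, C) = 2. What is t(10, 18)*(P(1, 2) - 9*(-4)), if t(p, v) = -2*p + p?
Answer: -380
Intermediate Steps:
t(p, v) = -p
t(10, 18)*(P(1, 2) - 9*(-4)) = (-1*10)*(2 - 9*(-4)) = -10*(2 + 36) = -10*38 = -380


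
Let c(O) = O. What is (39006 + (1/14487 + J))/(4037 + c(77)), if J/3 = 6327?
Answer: 420028835/29799759 ≈ 14.095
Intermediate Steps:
J = 18981 (J = 3*6327 = 18981)
(39006 + (1/14487 + J))/(4037 + c(77)) = (39006 + (1/14487 + 18981))/(4037 + 77) = (39006 + (1/14487 + 18981))/4114 = (39006 + 274977748/14487)*(1/4114) = (840057670/14487)*(1/4114) = 420028835/29799759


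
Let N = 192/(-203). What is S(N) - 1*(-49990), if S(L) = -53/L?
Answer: 9608839/192 ≈ 50046.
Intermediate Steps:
N = -192/203 (N = 192*(-1/203) = -192/203 ≈ -0.94581)
S(N) - 1*(-49990) = -53/(-192/203) - 1*(-49990) = -53*(-203/192) + 49990 = 10759/192 + 49990 = 9608839/192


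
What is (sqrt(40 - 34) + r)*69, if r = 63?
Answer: 4347 + 69*sqrt(6) ≈ 4516.0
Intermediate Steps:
(sqrt(40 - 34) + r)*69 = (sqrt(40 - 34) + 63)*69 = (sqrt(6) + 63)*69 = (63 + sqrt(6))*69 = 4347 + 69*sqrt(6)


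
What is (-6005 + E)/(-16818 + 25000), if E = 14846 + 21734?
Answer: 30575/8182 ≈ 3.7369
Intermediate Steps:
E = 36580
(-6005 + E)/(-16818 + 25000) = (-6005 + 36580)/(-16818 + 25000) = 30575/8182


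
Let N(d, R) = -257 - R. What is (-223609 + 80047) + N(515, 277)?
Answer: -144096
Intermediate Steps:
(-223609 + 80047) + N(515, 277) = (-223609 + 80047) + (-257 - 1*277) = -143562 + (-257 - 277) = -143562 - 534 = -144096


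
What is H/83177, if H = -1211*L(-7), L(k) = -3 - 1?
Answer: 4844/83177 ≈ 0.058237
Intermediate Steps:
L(k) = -4
H = 4844 (H = -1211*(-4) = 4844)
H/83177 = 4844/83177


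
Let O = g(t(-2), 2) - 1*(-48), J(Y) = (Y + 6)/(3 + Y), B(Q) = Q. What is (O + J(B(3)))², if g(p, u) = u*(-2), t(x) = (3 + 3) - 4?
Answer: 8281/4 ≈ 2070.3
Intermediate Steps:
t(x) = 2 (t(x) = 6 - 4 = 2)
J(Y) = (6 + Y)/(3 + Y)
g(p, u) = -2*u
O = 44 (O = -2*2 - 1*(-48) = -4 + 48 = 44)
(O + J(B(3)))² = (44 + (6 + 3)/(3 + 3))² = (44 + 9/6)² = (44 + (⅙)*9)² = (44 + 3/2)² = (91/2)² = 8281/4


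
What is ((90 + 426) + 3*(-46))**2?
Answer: 142884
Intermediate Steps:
((90 + 426) + 3*(-46))**2 = (516 - 138)**2 = 378**2 = 142884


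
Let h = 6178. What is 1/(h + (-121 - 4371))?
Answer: 1/1686 ≈ 0.00059312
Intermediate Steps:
1/(h + (-121 - 4371)) = 1/(6178 + (-121 - 4371)) = 1/(6178 - 4492) = 1/1686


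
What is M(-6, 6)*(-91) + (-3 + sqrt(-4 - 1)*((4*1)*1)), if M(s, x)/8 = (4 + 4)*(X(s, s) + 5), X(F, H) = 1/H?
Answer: -84457/3 + 4*I*sqrt(5) ≈ -28152.0 + 8.9443*I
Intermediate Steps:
M(s, x) = 320 + 64/s (M(s, x) = 8*((4 + 4)*(1/s + 5)) = 8*(8*(5 + 1/s)) = 8*(40 + 8/s) = 320 + 64/s)
M(-6, 6)*(-91) + (-3 + sqrt(-4 - 1)*((4*1)*1)) = (320 + 64/(-6))*(-91) + (-3 + sqrt(-4 - 1)*((4*1)*1)) = (320 + 64*(-1/6))*(-91) + (-3 + sqrt(-5)*(4*1)) = (320 - 32/3)*(-91) + (-3 + (I*sqrt(5))*4) = (928/3)*(-91) + (-3 + 4*I*sqrt(5)) = -84448/3 + (-3 + 4*I*sqrt(5)) = -84457/3 + 4*I*sqrt(5)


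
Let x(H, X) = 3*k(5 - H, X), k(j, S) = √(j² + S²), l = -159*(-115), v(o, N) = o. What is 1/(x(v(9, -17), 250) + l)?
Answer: 6095/111259527 - 2*√15629/111259527 ≈ 5.2535e-5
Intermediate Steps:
l = 18285
k(j, S) = √(S² + j²)
x(H, X) = 3*√(X² + (5 - H)²)
1/(x(v(9, -17), 250) + l) = 1/(3*√(250² + (-5 + 9)²) + 18285) = 1/(3*√(62500 + 4²) + 18285) = 1/(3*√(62500 + 16) + 18285) = 1/(3*√62516 + 18285) = 1/(3*(2*√15629) + 18285) = 1/(6*√15629 + 18285) = 1/(18285 + 6*√15629)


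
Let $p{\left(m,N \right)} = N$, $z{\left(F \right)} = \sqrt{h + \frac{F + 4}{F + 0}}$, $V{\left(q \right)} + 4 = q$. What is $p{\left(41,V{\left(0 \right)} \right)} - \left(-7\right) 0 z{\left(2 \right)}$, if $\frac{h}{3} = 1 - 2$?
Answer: $-4$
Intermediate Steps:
$V{\left(q \right)} = -4 + q$
$h = -3$ ($h = 3 \left(1 - 2\right) = 3 \left(-1\right) = -3$)
$z{\left(F \right)} = \sqrt{-3 + \frac{4 + F}{F}}$ ($z{\left(F \right)} = \sqrt{-3 + \frac{F + 4}{F + 0}} = \sqrt{-3 + \frac{4 + F}{F}}$)
$p{\left(41,V{\left(0 \right)} \right)} - \left(-7\right) 0 z{\left(2 \right)} = \left(-4 + 0\right) - \left(-7\right) 0 \sqrt{2} \sqrt{\frac{2 - 2}{2}} = -4 - 0 \sqrt{2} \sqrt{\frac{2 - 2}{2}} = -4 - 0 \sqrt{2} \sqrt{\frac{1}{2} \cdot 0} = -4 - 0 \sqrt{2} \sqrt{0} = -4 - 0 \sqrt{2} \cdot 0 = -4 - 0 \cdot 0 = -4 - 0 = -4 + 0 = -4$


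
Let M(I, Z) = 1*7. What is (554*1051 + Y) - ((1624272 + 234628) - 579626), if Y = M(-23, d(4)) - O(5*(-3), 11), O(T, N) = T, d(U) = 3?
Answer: -696998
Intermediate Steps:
M(I, Z) = 7
Y = 22 (Y = 7 - 5*(-3) = 7 - 1*(-15) = 7 + 15 = 22)
(554*1051 + Y) - ((1624272 + 234628) - 579626) = (554*1051 + 22) - ((1624272 + 234628) - 579626) = (582254 + 22) - (1858900 - 579626) = 582276 - 1*1279274 = 582276 - 1279274 = -696998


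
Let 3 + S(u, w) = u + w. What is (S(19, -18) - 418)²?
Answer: 176400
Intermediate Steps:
S(u, w) = -3 + u + w (S(u, w) = -3 + (u + w) = -3 + u + w)
(S(19, -18) - 418)² = ((-3 + 19 - 18) - 418)² = (-2 - 418)² = (-420)² = 176400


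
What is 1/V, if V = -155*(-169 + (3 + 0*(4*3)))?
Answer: 1/25730 ≈ 3.8865e-5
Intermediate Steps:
V = 25730 (V = -155*(-169 + (3 + 0*12)) = -155*(-169 + (3 + 0)) = -155*(-169 + 3) = -155*(-166) = 25730)
1/V = 1/25730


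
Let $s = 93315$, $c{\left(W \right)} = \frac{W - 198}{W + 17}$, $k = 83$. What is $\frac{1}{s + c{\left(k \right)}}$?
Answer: $\frac{20}{1866277} \approx 1.0717 \cdot 10^{-5}$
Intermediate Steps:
$c{\left(W \right)} = \frac{-198 + W}{17 + W}$
$\frac{1}{s + c{\left(k \right)}} = \frac{1}{93315 + \frac{-198 + 83}{17 + 83}} = \frac{1}{93315 + \frac{1}{100} \left(-115\right)} = \frac{1}{93315 - \frac{23}{20}} = \frac{1}{\frac{1866277}{20}} = \frac{20}{1866277}$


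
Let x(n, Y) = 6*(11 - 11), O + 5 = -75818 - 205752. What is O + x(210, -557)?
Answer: -281575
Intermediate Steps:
O = -281575 (O = -5 + (-75818 - 205752) = -5 - 281570 = -281575)
x(n, Y) = 0 (x(n, Y) = 6*0 = 0)
O + x(210, -557) = -281575 + 0 = -281575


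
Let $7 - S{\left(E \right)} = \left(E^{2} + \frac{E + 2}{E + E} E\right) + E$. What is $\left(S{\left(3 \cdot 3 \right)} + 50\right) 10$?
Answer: $-385$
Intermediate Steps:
$S{\left(E \right)} = 6 - E^{2} - \frac{3 E}{2}$ ($S{\left(E \right)} = 7 - \left(\left(E^{2} + \frac{E + 2}{E + E} E\right) + E\right) = 7 - \left(\left(E^{2} + \frac{2 + E}{2 E} E\right) + E\right) = 7 - \left(\left(E^{2} + \left(1 + \frac{E}{2}\right)\right) + E\right) = 7 - \left(\left(1 + E^{2} + \frac{E}{2}\right) + E\right) = 7 - \left(1 + E^{2} + \frac{3 E}{2}\right) = 6 - E^{2} - \frac{3 E}{2}$)
$\left(S{\left(3 \cdot 3 \right)} + 50\right) 10 = \left(\left(6 - \left(3 \cdot 3\right)^{2} - \frac{3 \cdot 3 \cdot 3}{2}\right) + 50\right) 10 = \left(\left(6 - 9^{2} - \frac{27}{2}\right) + 50\right) 10 = \left(\left(6 - 81 - \frac{27}{2}\right) + 50\right) 10 = \left(- \frac{177}{2} + 50\right) 10 = \left(- \frac{77}{2}\right) 10 = -385$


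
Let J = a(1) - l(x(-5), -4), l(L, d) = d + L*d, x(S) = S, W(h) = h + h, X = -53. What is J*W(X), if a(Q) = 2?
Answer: 1484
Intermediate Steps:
W(h) = 2*h
J = -14 (J = 2 - (-4)*(1 - 5) = 2 - (-4)*(-4) = 2 - 1*16 = 2 - 16 = -14)
J*W(X) = -28*(-53) = -14*(-106) = 1484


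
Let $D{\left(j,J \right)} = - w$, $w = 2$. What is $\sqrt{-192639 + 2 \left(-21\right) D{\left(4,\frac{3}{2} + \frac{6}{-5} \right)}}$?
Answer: $3 i \sqrt{21395} \approx 438.81 i$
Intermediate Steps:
$D{\left(j,J \right)} = -2$ ($D{\left(j,J \right)} = \left(-1\right) 2 = -2$)
$\sqrt{-192639 + 2 \left(-21\right) D{\left(4,\frac{3}{2} + \frac{6}{-5} \right)}} = \sqrt{-192639 + 2 \left(-21\right) \left(-2\right)} = \sqrt{-192639 - -84} = \sqrt{-192639 + 84} = \sqrt{-192555} = 3 i \sqrt{21395}$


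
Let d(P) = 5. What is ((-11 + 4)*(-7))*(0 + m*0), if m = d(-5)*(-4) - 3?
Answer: 0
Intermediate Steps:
m = -23 (m = 5*(-4) - 3 = -20 - 3 = -23)
((-11 + 4)*(-7))*(0 + m*0) = ((-11 + 4)*(-7))*(0 - 23*0) = (-7*(-7))*(0 + 0) = 49*0 = 0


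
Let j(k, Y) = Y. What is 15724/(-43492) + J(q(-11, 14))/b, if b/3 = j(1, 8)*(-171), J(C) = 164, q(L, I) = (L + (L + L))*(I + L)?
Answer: -4478999/11155698 ≈ -0.40150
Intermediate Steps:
q(L, I) = 3*L*(I + L) (q(L, I) = (L + 2*L)*(I + L) = (3*L)*(I + L) = 3*L*(I + L))
b = -4104 (b = 3*(8*(-171)) = 3*(-1368) = -4104)
15724/(-43492) + J(q(-11, 14))/b = 15724/(-43492) + 164/(-4104) = 15724*(-1/43492) + 164*(-1/4104) = -3931/10873 - 41/1026 = -4478999/11155698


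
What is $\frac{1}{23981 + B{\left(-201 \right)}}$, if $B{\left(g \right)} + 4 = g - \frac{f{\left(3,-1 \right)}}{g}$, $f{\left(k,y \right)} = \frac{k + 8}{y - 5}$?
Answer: $\frac{1206}{28673845} \approx 4.2059 \cdot 10^{-5}$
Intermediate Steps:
$f{\left(k,y \right)} = \frac{8 + k}{-5 + y}$
$B{\left(g \right)} = -4 + g + \frac{11}{6 g}$ ($B{\left(g \right)} = -4 + \left(g - \frac{\frac{1}{-5 - 1} \left(8 + 3\right)}{g}\right) = -4 + \left(g - \frac{\frac{1}{-6} \cdot 11}{g}\right) = -4 + \left(g - \frac{\left(- \frac{1}{6}\right) 11}{g}\right) = -4 + \left(g - - \frac{11}{6 g}\right) = -4 + \left(g + \frac{11}{6 g}\right) = -4 + g + \frac{11}{6 g}$)
$\frac{1}{23981 + B{\left(-201 \right)}} = \frac{1}{23981 - \left(205 + \frac{11}{1206}\right)} = \frac{1}{23981 - \frac{247241}{1206}} = \frac{1}{\frac{28673845}{1206}} = \frac{1206}{28673845}$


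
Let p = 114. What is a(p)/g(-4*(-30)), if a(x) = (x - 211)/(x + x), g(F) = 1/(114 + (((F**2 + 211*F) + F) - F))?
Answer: -643983/38 ≈ -16947.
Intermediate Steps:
g(F) = 1/(114 + F**2 + 211*F) (g(F) = 1/(114 + ((F**2 + 212*F) - F)) = 1/(114 + (F**2 + 211*F)) = 1/(114 + F**2 + 211*F))
a(x) = (-211 + x)/(2*x) (a(x) = (-211 + x)/((2*x)) = (-211 + x)*(1/(2*x)) = (-211 + x)/(2*x))
a(p)/g(-4*(-30)) = ((1/2)*(-211 + 114)/114)/(1/(114 + (-4*(-30))**2 + 211*(-4*(-30)))) = ((1/2)*(1/114)*(-97))/(1/(114 + 120**2 + 211*120)) = -97/(228*(1/(114 + 14400 + 25320))) = -97/(228*(1/39834)) = -97/(228*1/39834) = -97/228*39834 = -643983/38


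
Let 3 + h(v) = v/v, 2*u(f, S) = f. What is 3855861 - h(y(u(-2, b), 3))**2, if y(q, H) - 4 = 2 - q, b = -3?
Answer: 3855857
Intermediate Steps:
u(f, S) = f/2
y(q, H) = 6 - q (y(q, H) = 4 + (2 - q) = 6 - q)
h(v) = -2 (h(v) = -3 + v/v = -3 + 1 = -2)
3855861 - h(y(u(-2, b), 3))**2 = 3855861 - 1*(-2)**2 = 3855861 - 1*4 = 3855861 - 4 = 3855857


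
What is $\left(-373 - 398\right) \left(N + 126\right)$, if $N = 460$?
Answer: $-451806$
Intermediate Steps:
$\left(-373 - 398\right) \left(N + 126\right) = \left(-373 - 398\right) \left(460 + 126\right) = \left(-771\right) 586 = -451806$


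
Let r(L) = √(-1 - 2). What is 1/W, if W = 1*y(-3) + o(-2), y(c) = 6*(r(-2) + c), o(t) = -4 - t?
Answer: -5/127 - 3*I*√3/254 ≈ -0.03937 - 0.020457*I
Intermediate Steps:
r(L) = I*√3 (r(L) = √(-3) = I*√3)
y(c) = 6*c + 6*I*√3 (y(c) = 6*(I*√3 + c) = 6*(c + I*√3) = 6*c + 6*I*√3)
W = -20 + 6*I*√3 (W = 1*(6*(-3) + 6*I*√3) + (-4 - 1*(-2)) = 1*(-18 + 6*I*√3) + (-4 + 2) = (-18 + 6*I*√3) - 2 = -20 + 6*I*√3 ≈ -20.0 + 10.392*I)
1/W = 1/(-20 + 6*I*√3)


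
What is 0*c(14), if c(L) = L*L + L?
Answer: 0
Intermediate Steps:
c(L) = L + L² (c(L) = L² + L = L + L²)
0*c(14) = 0*(14*(1 + 14)) = 0*(14*15) = 0*210 = 0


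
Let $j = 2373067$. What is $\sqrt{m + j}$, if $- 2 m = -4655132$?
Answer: $\sqrt{4700633} \approx 2168.1$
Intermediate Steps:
$m = 2327566$ ($m = \left(- \frac{1}{2}\right) \left(-4655132\right) = 2327566$)
$\sqrt{m + j} = \sqrt{2327566 + 2373067} = \sqrt{4700633}$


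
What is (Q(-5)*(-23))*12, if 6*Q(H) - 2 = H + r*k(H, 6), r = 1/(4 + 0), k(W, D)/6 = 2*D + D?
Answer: -1104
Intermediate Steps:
k(W, D) = 18*D (k(W, D) = 6*(2*D + D) = 6*(3*D) = 18*D)
r = ¼ (r = 1/4 = ¼ ≈ 0.25000)
Q(H) = 29/6 + H/6 (Q(H) = ⅓ + (H + (18*6)/4)/6 = ⅓ + (H + (¼)*108)/6 = ⅓ + (H + 27)/6 = ⅓ + (27 + H)/6 = ⅓ + (9/2 + H/6) = 29/6 + H/6)
(Q(-5)*(-23))*12 = ((29/6 + (⅙)*(-5))*(-23))*12 = ((29/6 - ⅚)*(-23))*12 = (4*(-23))*12 = -92*12 = -1104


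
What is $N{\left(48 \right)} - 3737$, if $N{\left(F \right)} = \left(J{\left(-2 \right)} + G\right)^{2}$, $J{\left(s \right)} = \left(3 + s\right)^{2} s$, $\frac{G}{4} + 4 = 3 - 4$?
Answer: $-3253$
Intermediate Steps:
$G = -20$ ($G = -16 + 4 \left(3 - 4\right) = -16 + 4 \left(-1\right) = -16 - 4 = -20$)
$J{\left(s \right)} = s \left(3 + s\right)^{2}$
$N{\left(F \right)} = 484$ ($N{\left(F \right)} = \left(- 2 \left(3 - 2\right)^{2} - 20\right)^{2} = \left(- 2 \cdot 1^{2} - 20\right)^{2} = \left(\left(-2\right) 1 - 20\right)^{2} = \left(-2 - 20\right)^{2} = \left(-22\right)^{2} = 484$)
$N{\left(48 \right)} - 3737 = 484 - 3737 = -3253$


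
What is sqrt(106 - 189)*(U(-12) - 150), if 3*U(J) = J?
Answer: -154*I*sqrt(83) ≈ -1403.0*I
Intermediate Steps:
U(J) = J/3
sqrt(106 - 189)*(U(-12) - 150) = sqrt(106 - 189)*((1/3)*(-12) - 150) = sqrt(-83)*(-4 - 150) = (I*sqrt(83))*(-154) = -154*I*sqrt(83)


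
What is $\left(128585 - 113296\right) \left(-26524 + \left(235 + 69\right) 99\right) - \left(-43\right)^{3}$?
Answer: $54691815$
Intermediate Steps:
$\left(128585 - 113296\right) \left(-26524 + \left(235 + 69\right) 99\right) - \left(-43\right)^{3} = 15289 \left(-26524 + 304 \cdot 99\right) - -79507 = 15289 \left(-26524 + 30096\right) + 79507 = 15289 \cdot 3572 + 79507 = 54612308 + 79507 = 54691815$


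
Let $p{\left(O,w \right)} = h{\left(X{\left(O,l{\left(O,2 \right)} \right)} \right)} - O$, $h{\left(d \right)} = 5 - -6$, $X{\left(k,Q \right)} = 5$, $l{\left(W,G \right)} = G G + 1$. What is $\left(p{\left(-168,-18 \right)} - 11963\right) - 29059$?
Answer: $-40843$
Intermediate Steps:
$l{\left(W,G \right)} = 1 + G^{2}$ ($l{\left(W,G \right)} = G^{2} + 1 = 1 + G^{2}$)
$h{\left(d \right)} = 11$ ($h{\left(d \right)} = 5 + 6 = 11$)
$p{\left(O,w \right)} = 11 - O$
$\left(p{\left(-168,-18 \right)} - 11963\right) - 29059 = \left(\left(11 - -168\right) - 11963\right) - 29059 = \left(\left(11 + 168\right) - 11963\right) - 29059 = \left(179 - 11963\right) - 29059 = -11784 - 29059 = -40843$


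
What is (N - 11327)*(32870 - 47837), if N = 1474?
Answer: 147469851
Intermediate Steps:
(N - 11327)*(32870 - 47837) = (1474 - 11327)*(32870 - 47837) = -9853*(-14967) = 147469851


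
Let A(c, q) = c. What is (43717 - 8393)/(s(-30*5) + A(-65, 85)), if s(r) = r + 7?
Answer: -8831/52 ≈ -169.83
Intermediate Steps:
s(r) = 7 + r
(43717 - 8393)/(s(-30*5) + A(-65, 85)) = (43717 - 8393)/((7 - 30*5) - 65) = 35324/((7 - 150) - 65) = 35324/(-143 - 65) = 35324/(-208) = 35324*(-1/208) = -8831/52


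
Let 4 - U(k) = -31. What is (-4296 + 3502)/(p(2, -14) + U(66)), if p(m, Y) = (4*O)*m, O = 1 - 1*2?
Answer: -794/27 ≈ -29.407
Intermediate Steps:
O = -1 (O = 1 - 2 = -1)
U(k) = 35 (U(k) = 4 - 1*(-31) = 4 + 31 = 35)
p(m, Y) = -4*m (p(m, Y) = (4*(-1))*m = -4*m)
(-4296 + 3502)/(p(2, -14) + U(66)) = (-4296 + 3502)/(-4*2 + 35) = -794/(-8 + 35) = -794/27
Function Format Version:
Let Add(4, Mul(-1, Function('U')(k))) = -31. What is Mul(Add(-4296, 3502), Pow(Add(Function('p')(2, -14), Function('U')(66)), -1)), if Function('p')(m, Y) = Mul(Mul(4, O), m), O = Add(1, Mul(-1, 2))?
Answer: Rational(-794, 27) ≈ -29.407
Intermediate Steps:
O = -1 (O = Add(1, -2) = -1)
Function('U')(k) = 35 (Function('U')(k) = Add(4, Mul(-1, -31)) = Add(4, 31) = 35)
Function('p')(m, Y) = Mul(-4, m) (Function('p')(m, Y) = Mul(Mul(4, -1), m) = Mul(-4, m))
Mul(Add(-4296, 3502), Pow(Add(Function('p')(2, -14), Function('U')(66)), -1)) = Mul(Add(-4296, 3502), Pow(Add(Mul(-4, 2), 35), -1)) = Mul(-794, Pow(Add(-8, 35), -1)) = Mul(-794, Pow(27, -1)) = Mul(-794, Rational(1, 27)) = Rational(-794, 27)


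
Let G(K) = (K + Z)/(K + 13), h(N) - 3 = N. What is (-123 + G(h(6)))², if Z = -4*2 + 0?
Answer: 7317025/484 ≈ 15118.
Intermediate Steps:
Z = -8 (Z = -8 + 0 = -8)
h(N) = 3 + N
G(K) = (-8 + K)/(13 + K) (G(K) = (K - 8)/(K + 13) = (-8 + K)/(13 + K))
(-123 + G(h(6)))² = (-123 + (-8 + (3 + 6))/(13 + (3 + 6)))² = (-123 + (-8 + 9)/(13 + 9))² = (-123 + 1/22)² = (-2705/22)² = 7317025/484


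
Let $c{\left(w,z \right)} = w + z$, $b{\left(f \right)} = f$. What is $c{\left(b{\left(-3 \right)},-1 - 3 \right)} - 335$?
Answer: $-342$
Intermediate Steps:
$c{\left(b{\left(-3 \right)},-1 - 3 \right)} - 335 = \left(-3 - 4\right) - 335 = -7 - 335 = -342$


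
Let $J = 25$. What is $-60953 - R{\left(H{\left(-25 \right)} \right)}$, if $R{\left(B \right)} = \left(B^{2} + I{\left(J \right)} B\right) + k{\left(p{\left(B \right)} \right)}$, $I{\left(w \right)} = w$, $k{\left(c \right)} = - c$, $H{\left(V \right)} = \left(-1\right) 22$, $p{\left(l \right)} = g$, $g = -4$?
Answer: $-60891$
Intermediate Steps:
$p{\left(l \right)} = -4$
$H{\left(V \right)} = -22$
$R{\left(B \right)} = 4 + B^{2} + 25 B$ ($R{\left(B \right)} = \left(B^{2} + 25 B\right) - -4 = \left(B^{2} + 25 B\right) + 4 = 4 + B^{2} + 25 B$)
$-60953 - R{\left(H{\left(-25 \right)} \right)} = -60953 - \left(4 + \left(-22\right)^{2} + 25 \left(-22\right)\right) = -60953 - \left(4 + 484 - 550\right) = -60953 - -62 = -60953 + 62 = -60891$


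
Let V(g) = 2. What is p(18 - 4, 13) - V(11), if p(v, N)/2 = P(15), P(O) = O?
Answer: 28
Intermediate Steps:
p(v, N) = 30 (p(v, N) = 2*15 = 30)
p(18 - 4, 13) - V(11) = 30 - 1*2 = 30 - 2 = 28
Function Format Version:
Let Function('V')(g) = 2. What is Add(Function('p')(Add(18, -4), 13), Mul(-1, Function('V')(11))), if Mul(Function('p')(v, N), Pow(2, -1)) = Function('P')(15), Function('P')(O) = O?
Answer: 28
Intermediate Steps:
Function('p')(v, N) = 30 (Function('p')(v, N) = Mul(2, 15) = 30)
Add(Function('p')(Add(18, -4), 13), Mul(-1, Function('V')(11))) = Add(30, Mul(-1, 2)) = Add(30, -2) = 28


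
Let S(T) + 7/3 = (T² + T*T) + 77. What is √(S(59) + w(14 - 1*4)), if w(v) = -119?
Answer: √62259/3 ≈ 83.172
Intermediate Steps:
S(T) = 224/3 + 2*T² (S(T) = -7/3 + ((T² + T*T) + 77) = -7/3 + ((T² + T²) + 77) = -7/3 + (2*T² + 77) = -7/3 + (77 + 2*T²) = 224/3 + 2*T²)
√(S(59) + w(14 - 1*4)) = √((224/3 + 2*59²) - 119) = √((224/3 + 2*3481) - 119) = √((224/3 + 6962) - 119) = √(21110/3 - 119) = √(20753/3) = √62259/3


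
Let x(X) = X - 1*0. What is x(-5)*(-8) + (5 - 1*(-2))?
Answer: 47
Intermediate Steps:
x(X) = X (x(X) = X + 0 = X)
x(-5)*(-8) + (5 - 1*(-2)) = -5*(-8) + (5 - 1*(-2)) = 40 + (5 + 2) = 40 + 7 = 47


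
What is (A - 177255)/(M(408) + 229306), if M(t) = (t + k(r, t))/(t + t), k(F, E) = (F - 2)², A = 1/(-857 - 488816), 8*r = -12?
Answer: -283305367578624/366498922585945 ≈ -0.77300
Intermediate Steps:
r = -3/2 (r = (⅛)*(-12) = -3/2 ≈ -1.5000)
A = -1/489673 (A = 1/(-489673) = -1/489673 ≈ -2.0422e-6)
k(F, E) = (-2 + F)²
M(t) = (49/4 + t)/(2*t) (M(t) = (t + (-2 - 3/2)²)/(t + t) = (t + (-7/2)²)/((2*t)) = (t + 49/4)*(1/(2*t)) = (49/4 + t)*(1/(2*t)) = (49/4 + t)/(2*t))
(A - 177255)/(M(408) + 229306) = (-1/489673 - 177255)/((⅛)*(49 + 4*408)/408 + 229306) = -86796987616/(489673*((⅛)*(1/408)*(49 + 1632) + 229306)) = -86796987616/(489673*((⅛)*(1/408)*1681 + 229306)) = -86796987616/(489673*(1681/3264 + 229306)) = -86796987616/(489673*748456465/3264) = -86796987616/489673*3264/748456465 = -283305367578624/366498922585945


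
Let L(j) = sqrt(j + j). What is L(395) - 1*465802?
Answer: -465802 + sqrt(790) ≈ -4.6577e+5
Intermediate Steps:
L(j) = sqrt(2)*sqrt(j) (L(j) = sqrt(2*j) = sqrt(2)*sqrt(j))
L(395) - 1*465802 = sqrt(2)*sqrt(395) - 1*465802 = sqrt(790) - 465802 = -465802 + sqrt(790)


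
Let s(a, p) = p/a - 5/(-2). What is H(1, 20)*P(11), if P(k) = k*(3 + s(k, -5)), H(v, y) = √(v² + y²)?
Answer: 111*√401/2 ≈ 1111.4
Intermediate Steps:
s(a, p) = 5/2 + p/a (s(a, p) = p/a - 5*(-½) = p/a + 5/2 = 5/2 + p/a)
P(k) = k*(11/2 - 5/k) (P(k) = k*(3 + (5/2 - 5/k)) = k*(11/2 - 5/k))
H(1, 20)*P(11) = √(1² + 20²)*(-5 + (11/2)*11) = √(1 + 400)*(-5 + 121/2) = √401*(111/2) = 111*√401/2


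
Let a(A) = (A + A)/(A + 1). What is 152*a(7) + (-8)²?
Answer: 330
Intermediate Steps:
a(A) = 2*A/(1 + A) (a(A) = (2*A)/(1 + A) = 2*A/(1 + A))
152*a(7) + (-8)² = 152*(2*7/(1 + 7)) + (-8)² = 152*(2*7/8) + 64 = 152*(2*7*(⅛)) + 64 = 152*(7/4) + 64 = 266 + 64 = 330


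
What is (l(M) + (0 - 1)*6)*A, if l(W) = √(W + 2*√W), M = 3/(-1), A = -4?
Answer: 24 - 4*√(-3 + 2*I*√3) ≈ 20.442 - 7.7885*I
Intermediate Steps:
M = -3 (M = 3*(-1) = -3)
(l(M) + (0 - 1)*6)*A = (√(-3 + 2*√(-3)) + (0 - 1)*6)*(-4) = (√(-3 + 2*(I*√3)) - 1*6)*(-4) = (√(-3 + 2*I*√3) - 6)*(-4) = (-6 + √(-3 + 2*I*√3))*(-4) = 24 - 4*√(-3 + 2*I*√3)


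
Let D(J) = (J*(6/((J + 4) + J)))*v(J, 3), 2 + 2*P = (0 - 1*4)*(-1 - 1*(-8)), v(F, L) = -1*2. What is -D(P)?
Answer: 90/13 ≈ 6.9231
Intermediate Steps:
v(F, L) = -2
P = -15 (P = -1 + ((0 - 1*4)*(-1 - 1*(-8)))/2 = -1 + ((0 - 4)*(-1 + 8))/2 = -1 + (-4*7)/2 = -1 + (½)*(-28) = -1 - 14 = -15)
D(J) = -12*J/(4 + 2*J) (D(J) = (J*(6/((J + 4) + J)))*(-2) = (J*(6/((4 + J) + J)))*(-2) = (J*(6/(4 + 2*J)))*(-2) = (6*J/(4 + 2*J))*(-2) = -12*J/(4 + 2*J))
-D(P) = -(-6)*(-15)/(2 - 15) = -(-6)*(-15)/(-13) = -(-6)*(-15)*(-1)/13 = -1*(-90/13) = 90/13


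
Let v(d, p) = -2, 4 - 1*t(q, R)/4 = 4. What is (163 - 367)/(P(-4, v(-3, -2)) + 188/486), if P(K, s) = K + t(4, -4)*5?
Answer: 24786/439 ≈ 56.460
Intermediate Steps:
t(q, R) = 0 (t(q, R) = 16 - 4*4 = 16 - 16 = 0)
P(K, s) = K (P(K, s) = K + 0*5 = K + 0 = K)
(163 - 367)/(P(-4, v(-3, -2)) + 188/486) = (163 - 367)/(-4 + 188/486) = -204/(-4 + 188*(1/486)) = -204/(-4 + 94/243) = -204/(-878/243) = -204*(-243/878) = 24786/439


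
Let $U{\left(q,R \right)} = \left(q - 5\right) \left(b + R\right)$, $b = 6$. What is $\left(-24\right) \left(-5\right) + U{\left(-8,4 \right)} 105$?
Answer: $-13530$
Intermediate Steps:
$U{\left(q,R \right)} = \left(-5 + q\right) \left(6 + R\right)$ ($U{\left(q,R \right)} = \left(q - 5\right) \left(6 + R\right) = \left(-5 + q\right) \left(6 + R\right)$)
$\left(-24\right) \left(-5\right) + U{\left(-8,4 \right)} 105 = \left(-24\right) \left(-5\right) + \left(-30 - 20 + 6 \left(-8\right) + 4 \left(-8\right)\right) 105 = 120 + \left(-30 - 20 - 48 - 32\right) 105 = 120 - 13650 = -13530$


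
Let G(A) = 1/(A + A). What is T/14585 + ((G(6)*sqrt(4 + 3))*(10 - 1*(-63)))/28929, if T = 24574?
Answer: 24574/14585 + 73*sqrt(7)/347148 ≈ 1.6854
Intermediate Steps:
G(A) = 1/(2*A)
T/14585 + ((G(6)*sqrt(4 + 3))*(10 - 1*(-63)))/28929 = 24574/14585 + ((((1/2)/6)*sqrt(4 + 3))*(10 - 1*(-63)))/28929 = 24574*(1/14585) + ((((1/2)*(1/6))*sqrt(7))*(10 + 63))*(1/28929) = 24574/14585 + ((sqrt(7)/12)*73)*(1/28929) = 24574/14585 + (73*sqrt(7)/12)*(1/28929) = 24574/14585 + 73*sqrt(7)/347148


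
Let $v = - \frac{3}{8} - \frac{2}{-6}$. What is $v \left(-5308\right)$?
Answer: $\frac{1327}{6} \approx 221.17$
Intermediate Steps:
$v = - \frac{1}{24}$ ($v = \left(-3\right) \frac{1}{8} - - \frac{1}{3} = - \frac{3}{8} + \frac{1}{3} = - \frac{1}{24} \approx -0.041667$)
$v \left(-5308\right) = \left(- \frac{1}{24}\right) \left(-5308\right) = \frac{1327}{6}$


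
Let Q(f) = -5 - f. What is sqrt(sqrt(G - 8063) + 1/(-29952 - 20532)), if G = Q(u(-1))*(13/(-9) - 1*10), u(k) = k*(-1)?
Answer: sqrt(-12621 + 212386188*I*sqrt(71949))/25242 ≈ 6.6862 + 6.6862*I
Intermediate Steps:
u(k) = -k
G = 206/3 (G = (-5 - (-1)*(-1))*(13/(-9) - 1*10) = (-5 - 1*1)*(13*(-1/9) - 10) = (-5 - 1)*(-13/9 - 10) = -6*(-103/9) = 206/3 ≈ 68.667)
sqrt(sqrt(G - 8063) + 1/(-29952 - 20532)) = sqrt(sqrt(206/3 - 8063) + 1/(-29952 - 20532)) = sqrt(sqrt(-23983/3) + 1/(-50484)) = sqrt(I*sqrt(71949)/3 - 1/50484) = sqrt(-1/50484 + I*sqrt(71949)/3)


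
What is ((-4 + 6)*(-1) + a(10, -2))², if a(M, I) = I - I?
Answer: 4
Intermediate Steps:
a(M, I) = 0
((-4 + 6)*(-1) + a(10, -2))² = ((-4 + 6)*(-1) + 0)² = (2*(-1) + 0)² = (-2 + 0)² = (-2)² = 4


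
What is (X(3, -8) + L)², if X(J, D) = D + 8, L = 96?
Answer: 9216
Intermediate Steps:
X(J, D) = 8 + D
(X(3, -8) + L)² = ((8 - 8) + 96)² = (0 + 96)² = 96² = 9216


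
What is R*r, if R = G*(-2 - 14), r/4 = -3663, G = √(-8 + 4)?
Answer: 468864*I ≈ 4.6886e+5*I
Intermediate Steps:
G = 2*I (G = √(-4) = 2*I ≈ 2.0*I)
r = -14652 (r = 4*(-3663) = -14652)
R = -32*I (R = (2*I)*(-2 - 14) = (2*I)*(-16) = -32*I ≈ -32.0*I)
R*r = -32*I*(-14652) = 468864*I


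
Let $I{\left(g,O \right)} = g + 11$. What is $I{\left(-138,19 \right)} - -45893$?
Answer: $45766$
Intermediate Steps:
$I{\left(g,O \right)} = 11 + g$
$I{\left(-138,19 \right)} - -45893 = \left(11 - 138\right) - -45893 = -127 + 45893 = 45766$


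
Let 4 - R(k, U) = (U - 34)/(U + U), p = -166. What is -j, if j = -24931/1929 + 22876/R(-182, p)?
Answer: -609262865/90663 ≈ -6720.1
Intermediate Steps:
R(k, U) = 4 - (-34 + U)/(2*U) (R(k, U) = 4 - (U - 34)/(U + U) = 4 - (-34 + U)/(2*U))
j = 609262865/90663 (j = -24931/1929 + 22876/(7/2 + 17/(-166)) = -24931*1/1929 + 22876/(7/2 + 17*(-1/166)) = -24931/1929 + 22876/(7/2 - 17/166) = -24931/1929 + 22876/(282/83) = -24931/1929 + 22876*(83/282) = -24931/1929 + 949354/141 = 609262865/90663 ≈ 6720.1)
-j = -1*609262865/90663 = -609262865/90663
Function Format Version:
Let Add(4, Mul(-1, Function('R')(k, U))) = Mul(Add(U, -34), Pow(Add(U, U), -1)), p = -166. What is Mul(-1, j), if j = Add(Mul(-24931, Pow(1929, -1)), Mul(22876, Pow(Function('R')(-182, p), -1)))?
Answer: Rational(-609262865, 90663) ≈ -6720.1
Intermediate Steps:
Function('R')(k, U) = Add(4, Mul(Rational(-1, 2), Pow(U, -1), Add(-34, U))) (Function('R')(k, U) = Add(4, Mul(-1, Mul(Add(U, -34), Pow(Add(U, U), -1)))) = Add(4, Mul(-1, Mul(Add(-34, U), Pow(Mul(2, U), -1)))) = Add(4, Mul(-1, Mul(Add(-34, U), Mul(Rational(1, 2), Pow(U, -1))))) = Add(4, Mul(-1, Mul(Rational(1, 2), Pow(U, -1), Add(-34, U)))) = Add(4, Mul(Rational(-1, 2), Pow(U, -1), Add(-34, U))))
j = Rational(609262865, 90663) (j = Add(Mul(-24931, Pow(1929, -1)), Mul(22876, Pow(Add(Rational(7, 2), Mul(17, Pow(-166, -1))), -1))) = Add(Mul(-24931, Rational(1, 1929)), Mul(22876, Pow(Add(Rational(7, 2), Mul(17, Rational(-1, 166))), -1))) = Add(Rational(-24931, 1929), Mul(22876, Pow(Add(Rational(7, 2), Rational(-17, 166)), -1))) = Add(Rational(-24931, 1929), Mul(22876, Pow(Rational(282, 83), -1))) = Add(Rational(-24931, 1929), Mul(22876, Rational(83, 282))) = Add(Rational(-24931, 1929), Rational(949354, 141)) = Rational(609262865, 90663) ≈ 6720.1)
Mul(-1, j) = Mul(-1, Rational(609262865, 90663)) = Rational(-609262865, 90663)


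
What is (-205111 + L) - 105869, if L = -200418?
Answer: -511398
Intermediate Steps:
(-205111 + L) - 105869 = (-205111 - 200418) - 105869 = -405529 - 105869 = -511398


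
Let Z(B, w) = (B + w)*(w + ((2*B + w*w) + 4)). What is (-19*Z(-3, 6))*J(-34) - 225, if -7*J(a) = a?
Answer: -79095/7 ≈ -11299.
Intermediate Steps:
J(a) = -a/7
Z(B, w) = (B + w)*(4 + w + w**2 + 2*B) (Z(B, w) = (B + w)*(w + ((2*B + w**2) + 4)) = (B + w)*(w + ((w**2 + 2*B) + 4)) = (B + w)*(w + (4 + w**2 + 2*B)) = (B + w)*(4 + w + w**2 + 2*B))
(-19*Z(-3, 6))*J(-34) - 225 = (-19*(6**2 + 6**3 + 2*(-3)**2 + 4*(-3) + 4*6 - 3*6**2 + 3*(-3)*6))*(-1/7*(-34)) - 225 = -19*(36 + 216 + 2*9 - 12 + 24 - 3*36 - 54)*(34/7) - 225 = -19*(36 + 216 + 18 - 12 + 24 - 108 - 54)*(34/7) - 225 = -19*120*(34/7) - 225 = -2280*34/7 - 225 = -77520/7 - 225 = -79095/7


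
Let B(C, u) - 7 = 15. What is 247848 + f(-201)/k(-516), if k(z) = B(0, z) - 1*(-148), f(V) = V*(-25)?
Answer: 8427837/34 ≈ 2.4788e+5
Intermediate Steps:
f(V) = -25*V
B(C, u) = 22 (B(C, u) = 7 + 15 = 22)
k(z) = 170 (k(z) = 22 - 1*(-148) = 22 + 148 = 170)
247848 + f(-201)/k(-516) = 247848 - 25*(-201)/170 = 247848 + 5025*(1/170) = 247848 + 1005/34 = 8427837/34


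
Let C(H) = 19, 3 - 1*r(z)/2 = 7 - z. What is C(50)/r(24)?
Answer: 19/40 ≈ 0.47500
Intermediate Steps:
r(z) = -8 + 2*z (r(z) = 6 - 2*(7 - z) = 6 + (-14 + 2*z) = -8 + 2*z)
C(50)/r(24) = 19/(-8 + 2*24) = 19/(-8 + 48) = 19/40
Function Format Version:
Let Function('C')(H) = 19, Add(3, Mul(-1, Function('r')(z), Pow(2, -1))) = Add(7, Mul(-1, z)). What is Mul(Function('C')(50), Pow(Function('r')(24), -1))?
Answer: Rational(19, 40) ≈ 0.47500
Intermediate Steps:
Function('r')(z) = Add(-8, Mul(2, z)) (Function('r')(z) = Add(6, Mul(-2, Add(7, Mul(-1, z)))) = Add(6, Add(-14, Mul(2, z))) = Add(-8, Mul(2, z)))
Mul(Function('C')(50), Pow(Function('r')(24), -1)) = Mul(19, Pow(Add(-8, Mul(2, 24)), -1)) = Mul(19, Pow(Add(-8, 48), -1)) = Mul(19, Pow(40, -1)) = Mul(19, Rational(1, 40)) = Rational(19, 40)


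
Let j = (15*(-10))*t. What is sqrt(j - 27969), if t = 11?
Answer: 3*I*sqrt(3291) ≈ 172.1*I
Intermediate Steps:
j = -1650 (j = (15*(-10))*11 = -150*11 = -1650)
sqrt(j - 27969) = sqrt(-1650 - 27969) = sqrt(-29619) = 3*I*sqrt(3291)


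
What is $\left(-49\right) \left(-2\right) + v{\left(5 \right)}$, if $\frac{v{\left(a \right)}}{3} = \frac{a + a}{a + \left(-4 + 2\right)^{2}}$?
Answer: $\frac{304}{3} \approx 101.33$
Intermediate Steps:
$v{\left(a \right)} = \frac{6 a}{4 + a}$ ($v{\left(a \right)} = 3 \frac{a + a}{a + \left(-4 + 2\right)^{2}} = 3 \frac{2 a}{a + \left(-2\right)^{2}} = 3 \frac{2 a}{a + 4} = 3 \frac{2 a}{4 + a} = \frac{6 a}{4 + a}$)
$\left(-49\right) \left(-2\right) + v{\left(5 \right)} = \left(-49\right) \left(-2\right) + 6 \cdot 5 \frac{1}{4 + 5} = 98 + 6 \cdot 5 \cdot \frac{1}{9} = 98 + \frac{10}{3} = \frac{304}{3}$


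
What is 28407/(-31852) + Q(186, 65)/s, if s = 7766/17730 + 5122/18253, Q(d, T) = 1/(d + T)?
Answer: -823961477450913/929664807481508 ≈ -0.88630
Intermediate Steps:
Q(d, T) = 1/(T + d)
s = 116282929/161812845 (s = 7766*(1/17730) + 5122*(1/18253) = 3883/8865 + 5122/18253 = 116282929/161812845 ≈ 0.71863)
28407/(-31852) + Q(186, 65)/s = 28407/(-31852) + 1/((65 + 186)*(116282929/161812845)) = 28407*(-1/31852) + (161812845/116282929)/251 = -28407/31852 + (1/251)*(161812845/116282929) = -28407/31852 + 161812845/29187015179 = -823961477450913/929664807481508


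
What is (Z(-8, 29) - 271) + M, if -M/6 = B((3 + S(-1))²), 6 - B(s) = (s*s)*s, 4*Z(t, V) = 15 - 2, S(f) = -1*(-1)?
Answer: 97089/4 ≈ 24272.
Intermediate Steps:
S(f) = 1
Z(t, V) = 13/4 (Z(t, V) = (15 - 2)/4 = (¼)*13 = 13/4)
B(s) = 6 - s³ (B(s) = 6 - s*s*s = 6 - s²*s = 6 - s³)
M = 24540 (M = -6*(6 - ((3 + 1)²)³) = -6*(6 - (4²)³) = -6*(6 - 1*16³) = -6*(6 - 1*4096) = -6*(6 - 4096) = -6*(-4090) = 24540)
(Z(-8, 29) - 271) + M = (13/4 - 271) + 24540 = -1071/4 + 24540 = 97089/4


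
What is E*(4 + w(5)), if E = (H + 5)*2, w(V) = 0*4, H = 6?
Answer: 88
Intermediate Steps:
w(V) = 0
E = 22 (E = (6 + 5)*2 = 11*2 = 22)
E*(4 + w(5)) = 22*(4 + 0) = 22*4 = 88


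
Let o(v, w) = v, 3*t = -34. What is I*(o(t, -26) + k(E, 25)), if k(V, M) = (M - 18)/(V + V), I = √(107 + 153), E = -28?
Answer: -275*√65/12 ≈ -184.76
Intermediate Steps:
I = 2*√65 (I = √260 = 2*√65 ≈ 16.125)
k(V, M) = (-18 + M)/(2*V) (k(V, M) = (-18 + M)/((2*V)) = (-18 + M)*(1/(2*V)) = (-18 + M)/(2*V))
t = -34/3 (t = (⅓)*(-34) = -34/3 ≈ -11.333)
I*(o(t, -26) + k(E, 25)) = (2*√65)*(-34/3 + (½)*(-18 + 25)/(-28)) = (2*√65)*(-34/3 + (½)*(-1/28)*7) = (2*√65)*(-34/3 - ⅛) = (2*√65)*(-275/24) = -275*√65/12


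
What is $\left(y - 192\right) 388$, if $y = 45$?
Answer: $-57036$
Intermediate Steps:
$\left(y - 192\right) 388 = \left(45 - 192\right) 388 = \left(-147\right) 388 = -57036$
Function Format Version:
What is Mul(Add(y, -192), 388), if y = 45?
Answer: -57036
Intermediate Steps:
Mul(Add(y, -192), 388) = Mul(Add(45, -192), 388) = Mul(-147, 388) = -57036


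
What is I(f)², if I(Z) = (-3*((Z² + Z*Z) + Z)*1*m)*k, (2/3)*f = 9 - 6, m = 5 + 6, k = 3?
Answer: 19847025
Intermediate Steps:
m = 11
f = 9/2 (f = 3*(9 - 6)/2 = (3/2)*3 = 9/2 ≈ 4.5000)
I(Z) = -198*Z² - 99*Z (I(Z) = -3*((Z² + Z*Z) + Z)*1*11*3 = -3*((Z² + Z²) + Z)*1*11*3 = -3*(2*Z² + Z)*1*11*3 = -3*(Z + 2*Z²)*1*11*3 = -3*(Z + 2*Z²)*11*3 = -3*(11*Z + 22*Z²)*3 = (-66*Z² - 33*Z)*3 = -198*Z² - 99*Z)
I(f)² = (-99*9/2*(1 + 2*(9/2)))² = (-99*9/2*(1 + 9))² = (-99*9/2*10)² = (-4455)² = 19847025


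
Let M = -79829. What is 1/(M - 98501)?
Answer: -1/178330 ≈ -5.6076e-6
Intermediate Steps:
1/(M - 98501) = 1/(-79829 - 98501) = 1/(-178330) = -1/178330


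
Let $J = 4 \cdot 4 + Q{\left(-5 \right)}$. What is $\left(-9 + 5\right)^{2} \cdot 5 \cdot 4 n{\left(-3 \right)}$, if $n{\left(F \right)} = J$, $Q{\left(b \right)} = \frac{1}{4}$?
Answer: $5200$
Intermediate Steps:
$Q{\left(b \right)} = \frac{1}{4}$
$J = \frac{65}{4}$ ($J = 4 \cdot 4 + \frac{1}{4} = 16 + \frac{1}{4} = \frac{65}{4} \approx 16.25$)
$n{\left(F \right)} = \frac{65}{4}$
$\left(-9 + 5\right)^{2} \cdot 5 \cdot 4 n{\left(-3 \right)} = \left(-9 + 5\right)^{2} \cdot 5 \cdot 4 \cdot \frac{65}{4} = \left(-4\right)^{2} \cdot 20 \cdot \frac{65}{4} = 16 \cdot 325 = 5200$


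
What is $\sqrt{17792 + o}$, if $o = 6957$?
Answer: $\sqrt{24749} \approx 157.32$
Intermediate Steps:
$\sqrt{17792 + o} = \sqrt{17792 + 6957} = \sqrt{24749}$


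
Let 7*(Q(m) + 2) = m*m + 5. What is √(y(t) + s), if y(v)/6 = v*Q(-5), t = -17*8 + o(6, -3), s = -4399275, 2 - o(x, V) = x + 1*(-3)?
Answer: I*√215656539/7 ≈ 2097.9*I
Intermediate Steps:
Q(m) = -9/7 + m²/7 (Q(m) = -2 + (m*m + 5)/7 = -2 + (m² + 5)/7 = -2 + (5 + m²)/7 = -2 + (5/7 + m²/7) = -9/7 + m²/7)
o(x, V) = 5 - x (o(x, V) = 2 - (x + 1*(-3)) = 2 - (x - 3) = 2 - (-3 + x) = 2 + (3 - x) = 5 - x)
t = -137 (t = -17*8 + (5 - 1*6) = -136 + (5 - 6) = -136 - 1 = -137)
y(v) = 96*v/7 (y(v) = 6*(v*(-9/7 + (⅐)*(-5)²)) = 6*(v*(-9/7 + (⅐)*25)) = 6*(v*(-9/7 + 25/7)) = 6*(v*(16/7)) = 6*(16*v/7) = 96*v/7)
√(y(t) + s) = √((96/7)*(-137) - 4399275) = √(-13152/7 - 4399275) = √(-30808077/7) = I*√215656539/7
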